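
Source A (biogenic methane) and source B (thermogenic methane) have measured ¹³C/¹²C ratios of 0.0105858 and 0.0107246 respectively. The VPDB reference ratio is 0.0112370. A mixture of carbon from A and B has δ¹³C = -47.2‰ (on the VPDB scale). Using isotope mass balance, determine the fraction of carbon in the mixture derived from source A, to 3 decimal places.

0.130

δ_A = (0.0105858/0.0112370 − 1)×1000 = (0.942049 − 1)×1000 = -57.951‰
δ_B = (0.0107246/0.0112370 − 1)×1000 = (0.954401 − 1)×1000 = -45.599‰
f_A = (δ_mix − δ_B)/(δ_A − δ_B) = (-47.2 − (-45.599))/(-57.951 − (-45.599))
f_A = -1.601 / -12.352 = 0.1296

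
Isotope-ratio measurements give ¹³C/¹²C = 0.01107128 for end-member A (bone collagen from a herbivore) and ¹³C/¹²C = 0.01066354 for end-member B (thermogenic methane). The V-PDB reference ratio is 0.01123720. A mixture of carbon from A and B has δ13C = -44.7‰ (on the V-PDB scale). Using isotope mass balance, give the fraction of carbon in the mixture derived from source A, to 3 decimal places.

0.175

δ_A = (0.01107128/0.01123720 − 1)×1000 = (0.985235 − 1)×1000 = -14.765‰
δ_B = (0.01066354/0.01123720 − 1)×1000 = (0.948950 − 1)×1000 = -51.050‰
f_A = (δ_mix − δ_B)/(δ_A − δ_B) = (-44.7 − (-51.050))/(-14.765 − (-51.050))
f_A = 6.350 / 36.285 = 0.1750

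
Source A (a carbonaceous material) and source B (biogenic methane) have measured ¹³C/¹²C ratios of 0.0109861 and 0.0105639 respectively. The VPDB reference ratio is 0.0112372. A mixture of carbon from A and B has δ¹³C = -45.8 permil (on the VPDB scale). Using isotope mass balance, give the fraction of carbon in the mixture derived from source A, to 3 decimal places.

δ_A = (0.0109861/0.0112372 − 1)×1000 = (0.977655 − 1)×1000 = -22.345 permil
δ_B = (0.0105639/0.0112372 − 1)×1000 = (0.940083 − 1)×1000 = -59.917 permil
f_A = (δ_mix − δ_B)/(δ_A − δ_B) = (-45.8 − (-59.917))/(-22.345 − (-59.917))
f_A = 14.117 / 37.572 = 0.3757

0.376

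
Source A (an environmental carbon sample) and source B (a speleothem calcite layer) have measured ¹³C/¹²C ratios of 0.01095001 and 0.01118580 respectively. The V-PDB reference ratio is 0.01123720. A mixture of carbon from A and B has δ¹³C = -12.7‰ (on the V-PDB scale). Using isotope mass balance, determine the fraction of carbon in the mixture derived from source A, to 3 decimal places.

0.387

δ_A = (0.01095001/0.01123720 − 1)×1000 = (0.974443 − 1)×1000 = -25.557‰
δ_B = (0.01118580/0.01123720 − 1)×1000 = (0.995426 − 1)×1000 = -4.574‰
f_A = (δ_mix − δ_B)/(δ_A − δ_B) = (-12.7 − (-4.574))/(-25.557 − (-4.574))
f_A = -8.126 / -20.983 = 0.3873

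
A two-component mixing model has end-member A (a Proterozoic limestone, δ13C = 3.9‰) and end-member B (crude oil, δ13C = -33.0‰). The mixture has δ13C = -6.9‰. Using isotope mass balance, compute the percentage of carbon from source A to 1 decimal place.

δ_mix = f_A·δ_A + (1 − f_A)·δ_B  ⇒  f_A = (δ_mix − δ_B)/(δ_A − δ_B)
f_A = (-6.9 − (-33.0)) / (3.9 − (-33.0))
f_A = 26.1 / 36.9 = 0.7073

70.7%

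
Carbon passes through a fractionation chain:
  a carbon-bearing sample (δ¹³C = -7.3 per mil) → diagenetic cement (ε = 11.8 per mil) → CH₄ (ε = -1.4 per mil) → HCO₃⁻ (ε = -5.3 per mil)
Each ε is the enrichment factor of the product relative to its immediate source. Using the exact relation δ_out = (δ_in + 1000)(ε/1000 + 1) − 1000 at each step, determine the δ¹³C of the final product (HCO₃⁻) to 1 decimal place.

-2.3 per mil

step 1: δ = (-7.30 + 1000)·(11.8/1000 + 1) − 1000 = 4.41 per mil
step 2: δ = (4.41 + 1000)·(-1.4/1000 + 1) − 1000 = 3.01 per mil
step 3: δ = (3.01 + 1000)·(-5.3/1000 + 1) − 1000 = -2.31 per mil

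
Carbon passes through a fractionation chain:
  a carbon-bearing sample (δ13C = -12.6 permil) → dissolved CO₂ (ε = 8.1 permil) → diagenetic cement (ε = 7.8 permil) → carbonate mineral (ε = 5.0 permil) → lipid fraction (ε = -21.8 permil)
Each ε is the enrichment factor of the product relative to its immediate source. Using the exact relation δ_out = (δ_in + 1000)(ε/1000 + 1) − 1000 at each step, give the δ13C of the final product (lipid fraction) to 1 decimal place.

step 1: δ = (-12.60 + 1000)·(8.1/1000 + 1) − 1000 = -4.60 permil
step 2: δ = (-4.60 + 1000)·(7.8/1000 + 1) − 1000 = 3.16 permil
step 3: δ = (3.16 + 1000)·(5.0/1000 + 1) − 1000 = 8.18 permil
step 4: δ = (8.18 + 1000)·(-21.8/1000 + 1) − 1000 = -13.80 permil

-13.8 permil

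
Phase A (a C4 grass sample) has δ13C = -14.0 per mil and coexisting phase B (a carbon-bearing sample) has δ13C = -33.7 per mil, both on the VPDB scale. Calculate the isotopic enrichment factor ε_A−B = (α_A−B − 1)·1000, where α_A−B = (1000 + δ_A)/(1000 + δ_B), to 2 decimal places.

20.39 per mil

α_A−B = (1000 + -14.0) / (1000 + -33.7) = 986.0 / 966.3 = 1.020387
ε_A−B = (1.020387 − 1) × 1000 = 20.387 per mil
(The approximation ε ≈ δ_A − δ_B would give 19.7 per mil.)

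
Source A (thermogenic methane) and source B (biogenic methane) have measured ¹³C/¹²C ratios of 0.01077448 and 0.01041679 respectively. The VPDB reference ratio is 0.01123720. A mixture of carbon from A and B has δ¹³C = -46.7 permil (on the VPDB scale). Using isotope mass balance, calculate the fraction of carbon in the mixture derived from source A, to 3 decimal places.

δ_A = (0.01077448/0.01123720 − 1)×1000 = (0.958822 − 1)×1000 = -41.178 permil
δ_B = (0.01041679/0.01123720 − 1)×1000 = (0.926992 − 1)×1000 = -73.008 permil
f_A = (δ_mix − δ_B)/(δ_A − δ_B) = (-46.7 − (-73.008))/(-41.178 − (-73.008))
f_A = 26.308 / 31.831 = 0.8265

0.827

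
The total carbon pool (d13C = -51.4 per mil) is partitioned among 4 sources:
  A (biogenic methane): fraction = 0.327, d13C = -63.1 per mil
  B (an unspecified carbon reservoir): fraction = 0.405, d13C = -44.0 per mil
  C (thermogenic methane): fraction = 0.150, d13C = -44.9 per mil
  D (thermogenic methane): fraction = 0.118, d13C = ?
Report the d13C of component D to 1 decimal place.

-52.6 per mil

Isotope mass balance: δ_bulk = Σ fᵢ·δᵢ.
-51.4 = 0.327×(-63.1) + 0.405×(-44.0) + 0.150×(-44.9) + 0.118×δ_D
0.118·δ_D = -51.4 − (-45.189) = -6.211
δ_D = -6.211 / 0.118 = -52.64 per mil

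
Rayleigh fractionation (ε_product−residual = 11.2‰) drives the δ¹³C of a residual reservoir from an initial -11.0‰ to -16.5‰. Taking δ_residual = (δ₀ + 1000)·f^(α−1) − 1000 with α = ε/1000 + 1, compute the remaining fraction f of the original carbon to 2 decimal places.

0.61

α − 1 = ε/1000 = 0.0112
(δ_res + 1000)/(δ₀ + 1000) = (-16.5 + 1000)/(-11.0 + 1000) = 983.5/989.0 = 0.994439
f = 0.994439^(1/0.0112) = exp(ln(0.994439)/0.0112) = exp(-0.00558/0.0112)
f = exp(-0.4979) = 0.6078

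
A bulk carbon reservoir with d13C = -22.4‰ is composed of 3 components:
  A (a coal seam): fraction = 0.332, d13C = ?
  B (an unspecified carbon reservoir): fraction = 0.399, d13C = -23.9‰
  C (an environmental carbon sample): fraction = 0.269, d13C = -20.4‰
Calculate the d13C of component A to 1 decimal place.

-22.2‰

Isotope mass balance: δ_bulk = Σ fᵢ·δᵢ.
-22.4 = 0.332×δ_A + 0.399×(-23.9) + 0.269×(-20.4)
0.332·δ_A = -22.4 − (-15.024) = -7.376
δ_A = -7.376 / 0.332 = -22.22‰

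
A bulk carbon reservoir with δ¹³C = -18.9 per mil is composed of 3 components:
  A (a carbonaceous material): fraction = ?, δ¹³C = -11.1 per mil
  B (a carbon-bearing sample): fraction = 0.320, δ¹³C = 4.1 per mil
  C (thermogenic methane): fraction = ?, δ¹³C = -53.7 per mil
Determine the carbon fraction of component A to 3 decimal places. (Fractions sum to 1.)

Let f_A and f_C be the unknown fractions; fractions sum to 1 so f_A + f_C = 0.680.
Mass balance: Σ fᵢ·δᵢ = δ_bulk ⇒ f_A·(-11.1) + f_C·(-53.7) = -18.9 − (1.312) = -20.212
Substitute f_C = 0.680 − f_A:
f_A·(-11.1 − -53.7) = -20.212 − 0.680×(-53.7) = 16.304
f_A = 16.304 / 42.6 = 0.3827

0.383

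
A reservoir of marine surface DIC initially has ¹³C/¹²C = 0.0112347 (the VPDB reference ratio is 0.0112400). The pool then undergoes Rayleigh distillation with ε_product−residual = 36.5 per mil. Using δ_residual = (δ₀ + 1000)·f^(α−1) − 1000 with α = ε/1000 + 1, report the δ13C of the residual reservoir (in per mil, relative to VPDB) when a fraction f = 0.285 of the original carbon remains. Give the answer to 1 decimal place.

-45.2 per mil

δ₀ = (0.0112347/0.0112400 − 1)×1000 = (0.999528 − 1)×1000 = -0.472 per mil
α − 1 = ε/1000 = 0.0365
f^(α−1) = 0.285^(0.0365) = 0.955217
δ_res = (-0.472 + 1000) × 0.955217 − 1000 = 954.766 − 1000 = -45.23 per mil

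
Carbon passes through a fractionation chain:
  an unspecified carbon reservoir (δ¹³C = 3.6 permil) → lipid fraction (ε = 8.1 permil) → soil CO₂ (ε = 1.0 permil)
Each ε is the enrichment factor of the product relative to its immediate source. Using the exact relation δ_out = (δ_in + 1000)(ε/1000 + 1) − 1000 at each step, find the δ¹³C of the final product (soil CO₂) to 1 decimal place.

12.7 permil

step 1: δ = (3.60 + 1000)·(8.1/1000 + 1) − 1000 = 11.73 permil
step 2: δ = (11.73 + 1000)·(1.0/1000 + 1) − 1000 = 12.74 permil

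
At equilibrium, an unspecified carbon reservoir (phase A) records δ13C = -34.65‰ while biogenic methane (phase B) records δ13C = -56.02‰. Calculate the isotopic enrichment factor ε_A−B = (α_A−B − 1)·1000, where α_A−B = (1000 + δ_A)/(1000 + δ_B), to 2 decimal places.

α_A−B = (1000 + -34.65) / (1000 + -56.02) = 965.35 / 943.98 = 1.022638
ε_A−B = (1.022638 − 1) × 1000 = 22.638‰
(The approximation ε ≈ δ_A − δ_B would give 21.37‰.)

22.64‰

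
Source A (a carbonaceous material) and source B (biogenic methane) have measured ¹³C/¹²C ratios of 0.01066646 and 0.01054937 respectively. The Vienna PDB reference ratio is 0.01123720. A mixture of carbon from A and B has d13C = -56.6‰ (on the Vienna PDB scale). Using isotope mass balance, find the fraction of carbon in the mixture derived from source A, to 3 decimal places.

0.442

δ_A = (0.01066646/0.01123720 − 1)×1000 = (0.949210 − 1)×1000 = -50.790‰
δ_B = (0.01054937/0.01123720 − 1)×1000 = (0.938790 − 1)×1000 = -61.210‰
f_A = (δ_mix − δ_B)/(δ_A − δ_B) = (-56.6 − (-61.210))/(-50.790 − (-61.210))
f_A = 4.610 / 10.420 = 0.4424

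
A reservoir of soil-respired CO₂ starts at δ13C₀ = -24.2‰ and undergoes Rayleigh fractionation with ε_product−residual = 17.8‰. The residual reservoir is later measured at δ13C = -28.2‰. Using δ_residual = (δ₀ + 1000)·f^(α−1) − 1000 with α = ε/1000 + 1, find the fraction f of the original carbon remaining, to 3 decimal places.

α − 1 = ε/1000 = 0.0178
(δ_res + 1000)/(δ₀ + 1000) = (-28.2 + 1000)/(-24.2 + 1000) = 971.8/975.8 = 0.995901
f = 0.995901^(1/0.0178) = exp(ln(0.995901)/0.0178) = exp(-0.00411/0.0178)
f = exp(-0.2308) = 0.7939

0.794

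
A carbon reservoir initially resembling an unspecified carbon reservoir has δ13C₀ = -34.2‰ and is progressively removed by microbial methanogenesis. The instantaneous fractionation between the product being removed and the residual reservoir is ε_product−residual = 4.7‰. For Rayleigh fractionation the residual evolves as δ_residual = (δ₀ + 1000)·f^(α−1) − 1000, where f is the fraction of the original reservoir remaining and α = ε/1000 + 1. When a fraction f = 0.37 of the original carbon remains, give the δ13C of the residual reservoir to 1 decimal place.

Rayleigh residual: δ_res = (δ₀ + 1000)·f^(α−1) − 1000
α = ε/1000 + 1 = 1.00470, so α − 1 = 0.00470
f^(α−1) = 0.37^(0.00470) = 0.995338
δ_res = (-34.2 + 1000) × 0.995338 − 1000 = 961.297 − 1000 = -38.70‰

-38.7‰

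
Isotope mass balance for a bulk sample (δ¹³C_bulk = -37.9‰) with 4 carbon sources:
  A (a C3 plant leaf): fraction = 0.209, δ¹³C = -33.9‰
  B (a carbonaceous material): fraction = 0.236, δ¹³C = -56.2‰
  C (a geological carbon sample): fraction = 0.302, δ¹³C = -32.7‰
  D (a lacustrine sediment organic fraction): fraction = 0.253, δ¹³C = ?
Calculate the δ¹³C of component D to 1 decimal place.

Isotope mass balance: δ_bulk = Σ fᵢ·δᵢ.
-37.9 = 0.209×(-33.9) + 0.236×(-56.2) + 0.302×(-32.7) + 0.253×δ_D
0.253·δ_D = -37.9 − (-30.224) = -7.676
δ_D = -7.676 / 0.253 = -30.34‰

-30.3‰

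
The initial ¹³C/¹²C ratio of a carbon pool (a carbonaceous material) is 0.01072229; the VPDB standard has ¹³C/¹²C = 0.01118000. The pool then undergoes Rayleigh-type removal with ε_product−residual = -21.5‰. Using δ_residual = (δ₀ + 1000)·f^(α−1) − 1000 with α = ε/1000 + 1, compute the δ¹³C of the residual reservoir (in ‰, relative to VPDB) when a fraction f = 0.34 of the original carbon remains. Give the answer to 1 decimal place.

δ₀ = (0.01072229/0.01118000 − 1)×1000 = (0.959060 − 1)×1000 = -40.940‰
α − 1 = ε/1000 = -0.0215
f^(α−1) = 0.34^(-0.0215) = 1.023465
δ_res = (-40.940 + 1000) × 1.023465 − 1000 = 981.565 − 1000 = -18.44‰

-18.4‰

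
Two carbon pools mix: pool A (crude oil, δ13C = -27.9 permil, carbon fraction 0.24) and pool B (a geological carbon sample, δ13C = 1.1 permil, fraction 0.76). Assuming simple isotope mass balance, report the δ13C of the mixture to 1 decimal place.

-5.9 permil

δ_mix = f_A·δ_A + f_B·δ_B
δ_mix = 0.24 × (-27.9) + 0.76 × (1.1)
δ_mix = -6.70 + 0.84 = -5.86 permil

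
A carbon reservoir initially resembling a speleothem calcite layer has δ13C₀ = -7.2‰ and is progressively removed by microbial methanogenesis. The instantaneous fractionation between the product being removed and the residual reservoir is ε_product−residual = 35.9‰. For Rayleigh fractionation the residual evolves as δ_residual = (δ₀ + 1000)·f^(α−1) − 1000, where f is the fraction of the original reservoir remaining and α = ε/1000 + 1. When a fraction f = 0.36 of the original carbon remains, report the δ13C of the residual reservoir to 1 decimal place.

Rayleigh residual: δ_res = (δ₀ + 1000)·f^(α−1) − 1000
α = ε/1000 + 1 = 1.03590, so α − 1 = 0.03590
f^(α−1) = 0.36^(0.03590) = 0.963987
δ_res = (-7.2 + 1000) × 0.963987 − 1000 = 957.046 − 1000 = -42.95‰

-43.0‰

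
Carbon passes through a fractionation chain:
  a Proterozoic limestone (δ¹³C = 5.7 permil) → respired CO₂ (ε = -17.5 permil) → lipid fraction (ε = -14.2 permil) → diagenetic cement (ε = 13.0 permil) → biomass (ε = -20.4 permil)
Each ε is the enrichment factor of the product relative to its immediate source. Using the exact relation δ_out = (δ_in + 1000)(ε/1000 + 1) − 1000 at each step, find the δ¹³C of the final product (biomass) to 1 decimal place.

-33.4 permil

step 1: δ = (5.70 + 1000)·(-17.5/1000 + 1) − 1000 = -11.90 permil
step 2: δ = (-11.90 + 1000)·(-14.2/1000 + 1) − 1000 = -25.93 permil
step 3: δ = (-25.93 + 1000)·(13.0/1000 + 1) − 1000 = -13.27 permil
step 4: δ = (-13.27 + 1000)·(-20.4/1000 + 1) − 1000 = -33.40 permil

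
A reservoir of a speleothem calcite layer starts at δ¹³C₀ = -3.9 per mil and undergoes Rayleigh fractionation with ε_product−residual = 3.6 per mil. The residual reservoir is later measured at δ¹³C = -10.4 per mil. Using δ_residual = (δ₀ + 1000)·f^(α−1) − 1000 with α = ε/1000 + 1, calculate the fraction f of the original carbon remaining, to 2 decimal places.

0.16

α − 1 = ε/1000 = 0.0036
(δ_res + 1000)/(δ₀ + 1000) = (-10.4 + 1000)/(-3.9 + 1000) = 989.6/996.1 = 0.993475
f = 0.993475^(1/0.0036) = exp(ln(0.993475)/0.0036) = exp(-0.00655/0.0036)
f = exp(-1.8186) = 0.1623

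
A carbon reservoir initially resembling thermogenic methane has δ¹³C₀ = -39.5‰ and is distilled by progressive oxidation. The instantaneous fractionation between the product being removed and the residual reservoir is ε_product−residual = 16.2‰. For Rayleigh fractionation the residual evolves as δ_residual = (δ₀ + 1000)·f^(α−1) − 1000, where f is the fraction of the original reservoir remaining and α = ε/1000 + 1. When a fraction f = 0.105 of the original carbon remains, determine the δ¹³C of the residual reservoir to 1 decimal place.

-73.9‰

Rayleigh residual: δ_res = (δ₀ + 1000)·f^(α−1) − 1000
α = ε/1000 + 1 = 1.01620, so α − 1 = 0.01620
f^(α−1) = 0.105^(0.01620) = 0.964147
δ_res = (-39.5 + 1000) × 0.964147 − 1000 = 926.063 − 1000 = -73.94‰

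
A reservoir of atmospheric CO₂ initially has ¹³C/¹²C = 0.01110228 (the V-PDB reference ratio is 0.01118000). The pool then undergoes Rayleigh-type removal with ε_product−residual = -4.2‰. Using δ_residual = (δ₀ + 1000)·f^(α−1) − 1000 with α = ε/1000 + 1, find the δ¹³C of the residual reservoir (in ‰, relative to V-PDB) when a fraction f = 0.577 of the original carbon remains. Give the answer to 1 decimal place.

-4.7‰

δ₀ = (0.01110228/0.01118000 − 1)×1000 = (0.993048 − 1)×1000 = -6.952‰
α − 1 = ε/1000 = -0.0042
f^(α−1) = 0.577^(-0.0042) = 1.002312
δ_res = (-6.952 + 1000) × 1.002312 − 1000 = 995.345 − 1000 = -4.66‰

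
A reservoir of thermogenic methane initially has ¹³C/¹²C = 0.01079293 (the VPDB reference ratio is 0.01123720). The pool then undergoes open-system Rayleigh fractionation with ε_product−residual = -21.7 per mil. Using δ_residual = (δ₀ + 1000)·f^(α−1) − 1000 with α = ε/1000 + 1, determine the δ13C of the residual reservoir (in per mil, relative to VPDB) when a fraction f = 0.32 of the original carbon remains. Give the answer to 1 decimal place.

-15.5 per mil

δ₀ = (0.01079293/0.01123720 − 1)×1000 = (0.960464 − 1)×1000 = -39.536 per mil
α − 1 = ε/1000 = -0.0217
f^(α−1) = 0.32^(-0.0217) = 1.025034
δ_res = (-39.536 + 1000) × 1.025034 − 1000 = 984.509 − 1000 = -15.49 per mil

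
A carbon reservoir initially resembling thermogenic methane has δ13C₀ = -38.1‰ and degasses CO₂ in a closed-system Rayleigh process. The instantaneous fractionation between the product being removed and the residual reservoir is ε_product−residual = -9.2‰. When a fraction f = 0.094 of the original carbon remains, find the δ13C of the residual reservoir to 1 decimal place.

Rayleigh residual: δ_res = (δ₀ + 1000)·f^(α−1) − 1000
α = ε/1000 + 1 = 0.99080, so α − 1 = -0.00920
f^(α−1) = 0.094^(-0.00920) = 1.021991
δ_res = (-38.1 + 1000) × 1.021991 − 1000 = 983.053 − 1000 = -16.95‰

-16.9‰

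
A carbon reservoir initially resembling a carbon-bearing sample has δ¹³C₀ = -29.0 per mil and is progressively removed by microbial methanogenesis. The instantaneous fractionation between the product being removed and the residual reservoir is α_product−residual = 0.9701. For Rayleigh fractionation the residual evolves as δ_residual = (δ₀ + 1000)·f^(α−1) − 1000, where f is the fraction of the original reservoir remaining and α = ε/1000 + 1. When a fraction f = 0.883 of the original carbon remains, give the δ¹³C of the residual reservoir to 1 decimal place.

-25.4 per mil

Rayleigh residual: δ_res = (δ₀ + 1000)·f^(α−1) − 1000
α − 1 = -0.02990
f^(α−1) = 0.883^(-0.02990) = 1.003727
δ_res = (-29.0 + 1000) × 1.003727 − 1000 = 974.619 − 1000 = -25.38 per mil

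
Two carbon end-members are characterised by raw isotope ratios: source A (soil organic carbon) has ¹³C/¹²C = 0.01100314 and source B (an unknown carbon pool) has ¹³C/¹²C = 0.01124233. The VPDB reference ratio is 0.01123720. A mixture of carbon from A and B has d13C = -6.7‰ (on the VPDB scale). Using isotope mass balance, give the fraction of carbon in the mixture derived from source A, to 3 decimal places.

δ_A = (0.01100314/0.01123720 − 1)×1000 = (0.979171 − 1)×1000 = -20.829‰
δ_B = (0.01124233/0.01123720 − 1)×1000 = (1.000457 − 1)×1000 = 0.457‰
f_A = (δ_mix − δ_B)/(δ_A − δ_B) = (-6.7 − (0.457))/(-20.829 − (0.457))
f_A = -7.157 / -21.286 = 0.3362

0.336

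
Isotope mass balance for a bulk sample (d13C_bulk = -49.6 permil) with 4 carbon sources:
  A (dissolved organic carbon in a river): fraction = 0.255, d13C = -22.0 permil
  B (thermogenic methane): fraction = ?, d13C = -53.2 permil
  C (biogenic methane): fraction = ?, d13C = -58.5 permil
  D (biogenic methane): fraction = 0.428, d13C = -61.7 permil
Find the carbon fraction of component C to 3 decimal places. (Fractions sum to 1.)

0.135

Let f_C and f_B be the unknown fractions; fractions sum to 1 so f_C + f_B = 0.317.
Mass balance: Σ fᵢ·δᵢ = δ_bulk ⇒ f_C·(-58.5) + f_B·(-53.2) = -49.6 − (-32.018) = -17.582
Substitute f_B = 0.317 − f_C:
f_C·(-58.5 − -53.2) = -17.582 − 0.317×(-53.2) = -0.718
f_C = -0.718 / -5.3 = 0.1355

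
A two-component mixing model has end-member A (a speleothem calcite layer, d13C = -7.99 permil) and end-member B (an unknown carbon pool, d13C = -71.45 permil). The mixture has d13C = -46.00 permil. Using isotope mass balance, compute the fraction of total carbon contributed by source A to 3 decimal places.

δ_mix = f_A·δ_A + (1 − f_A)·δ_B  ⇒  f_A = (δ_mix − δ_B)/(δ_A − δ_B)
f_A = (-46.00 − (-71.45)) / (-7.99 − (-71.45))
f_A = 25.45 / 63.46 = 0.4010

0.401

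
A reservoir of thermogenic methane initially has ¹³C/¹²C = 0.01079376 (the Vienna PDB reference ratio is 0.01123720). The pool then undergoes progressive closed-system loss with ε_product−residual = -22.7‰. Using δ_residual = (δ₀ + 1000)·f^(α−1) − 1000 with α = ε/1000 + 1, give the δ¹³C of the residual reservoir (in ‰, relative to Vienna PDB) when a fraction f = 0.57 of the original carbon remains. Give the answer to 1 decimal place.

-27.1‰

δ₀ = (0.01079376/0.01123720 − 1)×1000 = (0.960538 − 1)×1000 = -39.462‰
α − 1 = ε/1000 = -0.0227
f^(α−1) = 0.57^(-0.0227) = 1.012842
δ_res = (-39.462 + 1000) × 1.012842 − 1000 = 972.873 − 1000 = -27.13‰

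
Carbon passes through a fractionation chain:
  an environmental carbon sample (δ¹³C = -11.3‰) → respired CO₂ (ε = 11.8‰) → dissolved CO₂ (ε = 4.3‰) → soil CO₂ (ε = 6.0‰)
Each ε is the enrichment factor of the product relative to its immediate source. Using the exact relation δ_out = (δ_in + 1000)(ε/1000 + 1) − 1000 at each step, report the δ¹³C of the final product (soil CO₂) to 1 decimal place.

10.7‰

step 1: δ = (-11.30 + 1000)·(11.8/1000 + 1) − 1000 = 0.37‰
step 2: δ = (0.37 + 1000)·(4.3/1000 + 1) − 1000 = 4.67‰
step 3: δ = (4.67 + 1000)·(6.0/1000 + 1) − 1000 = 10.70‰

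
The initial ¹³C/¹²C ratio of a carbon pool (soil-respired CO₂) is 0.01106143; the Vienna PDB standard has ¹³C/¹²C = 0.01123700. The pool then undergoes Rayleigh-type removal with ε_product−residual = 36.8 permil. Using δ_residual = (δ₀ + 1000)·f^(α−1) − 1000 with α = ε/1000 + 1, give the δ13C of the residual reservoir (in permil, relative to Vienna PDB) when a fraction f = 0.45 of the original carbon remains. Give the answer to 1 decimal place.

δ₀ = (0.01106143/0.01123700 − 1)×1000 = (0.984376 − 1)×1000 = -15.624 permil
α − 1 = ε/1000 = 0.0368
f^(α−1) = 0.45^(0.0368) = 0.971042
δ_res = (-15.624 + 1000) × 0.971042 − 1000 = 955.871 − 1000 = -44.13 permil

-44.1 permil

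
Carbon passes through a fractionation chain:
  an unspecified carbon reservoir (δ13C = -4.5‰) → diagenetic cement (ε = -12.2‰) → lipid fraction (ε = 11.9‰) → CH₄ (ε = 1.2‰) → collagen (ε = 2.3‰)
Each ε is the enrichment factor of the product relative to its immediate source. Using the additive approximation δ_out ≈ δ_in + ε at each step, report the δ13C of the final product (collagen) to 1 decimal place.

-1.3‰

step 1: δ ≈ -4.5 + (-12.2) = -16.7‰
step 2: δ ≈ -16.7 + (11.9) = -4.8‰
step 3: δ ≈ -4.8 + (1.2) = -3.6‰
step 4: δ ≈ -3.6 + (2.3) = -1.3‰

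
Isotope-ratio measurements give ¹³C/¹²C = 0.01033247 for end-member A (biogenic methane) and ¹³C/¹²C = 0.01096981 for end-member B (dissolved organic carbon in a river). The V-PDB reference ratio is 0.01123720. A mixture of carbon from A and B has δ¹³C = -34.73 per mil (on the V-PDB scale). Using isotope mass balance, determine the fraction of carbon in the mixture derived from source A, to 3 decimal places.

δ_A = (0.01033247/0.01123720 − 1)×1000 = (0.919488 − 1)×1000 = -80.512 per mil
δ_B = (0.01096981/0.01123720 − 1)×1000 = (0.976205 − 1)×1000 = -23.795 per mil
f_A = (δ_mix − δ_B)/(δ_A − δ_B) = (-34.73 − (-23.795))/(-80.512 − (-23.795))
f_A = -10.935 / -56.717 = 0.1928

0.193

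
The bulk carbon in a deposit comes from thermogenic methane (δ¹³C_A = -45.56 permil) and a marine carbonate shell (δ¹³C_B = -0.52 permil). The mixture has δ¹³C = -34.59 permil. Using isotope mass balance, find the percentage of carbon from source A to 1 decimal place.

δ_mix = f_A·δ_A + (1 − f_A)·δ_B  ⇒  f_A = (δ_mix − δ_B)/(δ_A − δ_B)
f_A = (-34.59 − (-0.52)) / (-45.56 − (-0.52))
f_A = -34.07 / -45.04 = 0.7564

75.6%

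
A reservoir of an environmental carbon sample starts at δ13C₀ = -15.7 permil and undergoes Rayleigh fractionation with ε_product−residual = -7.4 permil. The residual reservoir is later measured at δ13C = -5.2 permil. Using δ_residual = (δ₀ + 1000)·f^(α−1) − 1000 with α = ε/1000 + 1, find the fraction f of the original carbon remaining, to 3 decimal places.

0.238

α − 1 = ε/1000 = -0.0074
(δ_res + 1000)/(δ₀ + 1000) = (-5.2 + 1000)/(-15.7 + 1000) = 994.8/984.3 = 1.010667
f = 1.010667^(1/-0.0074) = exp(ln(1.010667)/-0.0074) = exp(0.01061/-0.0074)
f = exp(-1.4339) = 0.2384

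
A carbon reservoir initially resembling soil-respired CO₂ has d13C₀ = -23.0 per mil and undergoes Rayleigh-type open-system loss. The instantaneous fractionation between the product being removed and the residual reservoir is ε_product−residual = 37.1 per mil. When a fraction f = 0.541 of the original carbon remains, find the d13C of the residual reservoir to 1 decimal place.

-45.0 per mil

Rayleigh residual: δ_res = (δ₀ + 1000)·f^(α−1) − 1000
α = ε/1000 + 1 = 1.03710, so α − 1 = 0.03710
f^(α−1) = 0.541^(0.03710) = 0.977466
δ_res = (-23.0 + 1000) × 0.977466 − 1000 = 954.984 − 1000 = -45.02 per mil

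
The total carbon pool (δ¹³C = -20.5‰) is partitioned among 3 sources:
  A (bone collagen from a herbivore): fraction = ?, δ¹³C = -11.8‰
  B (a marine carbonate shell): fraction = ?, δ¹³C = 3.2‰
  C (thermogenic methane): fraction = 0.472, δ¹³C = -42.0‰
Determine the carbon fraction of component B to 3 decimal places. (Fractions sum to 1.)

0.370

Let f_B and f_A be the unknown fractions; fractions sum to 1 so f_B + f_A = 0.528.
Mass balance: Σ fᵢ·δᵢ = δ_bulk ⇒ f_B·(3.2) + f_A·(-11.8) = -20.5 − (-19.824) = -0.676
Substitute f_A = 0.528 − f_B:
f_B·(3.2 − -11.8) = -0.676 − 0.528×(-11.8) = 5.554
f_B = 5.554 / 15.0 = 0.3703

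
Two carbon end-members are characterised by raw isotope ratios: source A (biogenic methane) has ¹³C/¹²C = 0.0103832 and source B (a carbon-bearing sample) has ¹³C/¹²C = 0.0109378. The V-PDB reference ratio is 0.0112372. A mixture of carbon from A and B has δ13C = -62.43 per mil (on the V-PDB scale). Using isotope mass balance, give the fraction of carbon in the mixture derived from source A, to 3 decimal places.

δ_A = (0.0103832/0.0112372 − 1)×1000 = (0.924002 − 1)×1000 = -75.998 per mil
δ_B = (0.0109378/0.0112372 − 1)×1000 = (0.973356 − 1)×1000 = -26.644 per mil
f_A = (δ_mix − δ_B)/(δ_A − δ_B) = (-62.43 − (-26.644))/(-75.998 − (-26.644))
f_A = -35.786 / -49.354 = 0.7251

0.725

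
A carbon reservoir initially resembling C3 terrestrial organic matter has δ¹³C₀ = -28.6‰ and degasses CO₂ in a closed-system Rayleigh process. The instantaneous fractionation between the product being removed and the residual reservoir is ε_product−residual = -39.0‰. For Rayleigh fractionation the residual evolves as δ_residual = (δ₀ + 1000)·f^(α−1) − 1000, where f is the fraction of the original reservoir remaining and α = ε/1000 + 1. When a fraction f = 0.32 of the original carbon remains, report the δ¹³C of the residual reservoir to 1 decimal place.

15.5‰

Rayleigh residual: δ_res = (δ₀ + 1000)·f^(α−1) − 1000
α = ε/1000 + 1 = 0.96100, so α − 1 = -0.03900
f^(α−1) = 0.32^(-0.03900) = 1.045440
δ_res = (-28.6 + 1000) × 1.045440 − 1000 = 1015.541 − 1000 = 15.54‰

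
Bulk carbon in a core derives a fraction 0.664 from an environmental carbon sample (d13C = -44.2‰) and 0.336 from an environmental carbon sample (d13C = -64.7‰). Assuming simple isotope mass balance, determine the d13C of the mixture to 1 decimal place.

δ_mix = f_A·δ_A + f_B·δ_B
δ_mix = 0.664 × (-44.2) + 0.336 × (-64.7)
δ_mix = -29.35 + -21.74 = -51.09‰

-51.1‰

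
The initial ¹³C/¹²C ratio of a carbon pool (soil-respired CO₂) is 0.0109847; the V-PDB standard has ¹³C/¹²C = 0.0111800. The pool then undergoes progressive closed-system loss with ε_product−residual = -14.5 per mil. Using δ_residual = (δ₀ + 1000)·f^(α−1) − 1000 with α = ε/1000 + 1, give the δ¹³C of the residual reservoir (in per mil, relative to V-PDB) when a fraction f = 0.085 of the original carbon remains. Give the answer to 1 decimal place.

18.3 per mil

δ₀ = (0.0109847/0.0111800 − 1)×1000 = (0.982531 − 1)×1000 = -17.469 per mil
α − 1 = ε/1000 = -0.0145
f^(α−1) = 0.085^(-0.0145) = 1.036391
δ_res = (-17.469 + 1000) × 1.036391 − 1000 = 1018.286 − 1000 = 18.29 per mil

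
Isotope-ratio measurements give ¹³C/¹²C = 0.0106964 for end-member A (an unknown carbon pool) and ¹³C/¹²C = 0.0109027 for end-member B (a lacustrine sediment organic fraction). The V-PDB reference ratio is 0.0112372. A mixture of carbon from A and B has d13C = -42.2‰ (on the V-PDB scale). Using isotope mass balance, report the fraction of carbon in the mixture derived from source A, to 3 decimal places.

0.677

δ_A = (0.0106964/0.0112372 − 1)×1000 = (0.951874 − 1)×1000 = -48.126‰
δ_B = (0.0109027/0.0112372 − 1)×1000 = (0.970233 − 1)×1000 = -29.767‰
f_A = (δ_mix − δ_B)/(δ_A − δ_B) = (-42.2 − (-29.767))/(-48.126 − (-29.767))
f_A = -12.433 / -18.359 = 0.6772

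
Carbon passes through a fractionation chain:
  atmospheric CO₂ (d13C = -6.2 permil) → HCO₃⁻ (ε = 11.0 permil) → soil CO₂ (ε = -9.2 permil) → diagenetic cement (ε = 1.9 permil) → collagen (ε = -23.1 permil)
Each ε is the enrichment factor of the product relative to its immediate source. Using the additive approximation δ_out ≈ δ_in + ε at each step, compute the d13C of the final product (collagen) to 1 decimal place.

-25.6 permil

step 1: δ ≈ -6.2 + (11.0) = 4.8 permil
step 2: δ ≈ 4.8 + (-9.2) = -4.4 permil
step 3: δ ≈ -4.4 + (1.9) = -2.5 permil
step 4: δ ≈ -2.5 + (-23.1) = -25.6 permil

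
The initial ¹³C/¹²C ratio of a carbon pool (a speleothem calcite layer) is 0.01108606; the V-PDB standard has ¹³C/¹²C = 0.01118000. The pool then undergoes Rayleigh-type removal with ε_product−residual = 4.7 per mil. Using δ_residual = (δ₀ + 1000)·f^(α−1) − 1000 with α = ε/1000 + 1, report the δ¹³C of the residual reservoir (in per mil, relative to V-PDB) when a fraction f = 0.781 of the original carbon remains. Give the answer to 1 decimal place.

δ₀ = (0.01108606/0.01118000 − 1)×1000 = (0.991597 − 1)×1000 = -8.403 per mil
α − 1 = ε/1000 = 0.0047
f^(α−1) = 0.781^(0.0047) = 0.998839
δ_res = (-8.403 + 1000) × 0.998839 − 1000 = 990.446 − 1000 = -9.55 per mil

-9.6 per mil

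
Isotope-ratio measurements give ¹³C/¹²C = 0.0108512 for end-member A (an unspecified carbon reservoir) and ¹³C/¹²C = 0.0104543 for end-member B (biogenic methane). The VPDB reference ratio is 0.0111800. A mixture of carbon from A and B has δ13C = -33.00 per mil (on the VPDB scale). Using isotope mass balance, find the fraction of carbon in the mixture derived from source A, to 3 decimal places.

δ_A = (0.0108512/0.0111800 − 1)×1000 = (0.970590 − 1)×1000 = -29.410 per mil
δ_B = (0.0104543/0.0111800 − 1)×1000 = (0.935089 − 1)×1000 = -64.911 per mil
f_A = (δ_mix − δ_B)/(δ_A − δ_B) = (-33.00 − (-64.911))/(-29.410 − (-64.911))
f_A = 31.911 / 35.501 = 0.8989

0.899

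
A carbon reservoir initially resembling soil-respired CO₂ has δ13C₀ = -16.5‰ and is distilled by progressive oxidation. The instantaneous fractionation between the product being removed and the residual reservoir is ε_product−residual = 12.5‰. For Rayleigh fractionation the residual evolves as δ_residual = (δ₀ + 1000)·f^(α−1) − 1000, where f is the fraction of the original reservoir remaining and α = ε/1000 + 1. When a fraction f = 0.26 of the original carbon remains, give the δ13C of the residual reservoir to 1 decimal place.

-32.9‰

Rayleigh residual: δ_res = (δ₀ + 1000)·f^(α−1) − 1000
α = ε/1000 + 1 = 1.01250, so α − 1 = 0.01250
f^(α−1) = 0.26^(0.01250) = 0.983303
δ_res = (-16.5 + 1000) × 0.983303 − 1000 = 967.078 − 1000 = -32.92‰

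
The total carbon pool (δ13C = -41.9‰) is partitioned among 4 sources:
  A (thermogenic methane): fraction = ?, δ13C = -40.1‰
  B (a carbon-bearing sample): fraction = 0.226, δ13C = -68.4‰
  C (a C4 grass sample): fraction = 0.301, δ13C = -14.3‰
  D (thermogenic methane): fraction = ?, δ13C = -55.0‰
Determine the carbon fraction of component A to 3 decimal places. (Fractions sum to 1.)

Let f_A and f_D be the unknown fractions; fractions sum to 1 so f_A + f_D = 0.473.
Mass balance: Σ fᵢ·δᵢ = δ_bulk ⇒ f_A·(-40.1) + f_D·(-55.0) = -41.9 − (-19.763) = -22.137
Substitute f_D = 0.473 − f_A:
f_A·(-40.1 − -55.0) = -22.137 − 0.473×(-55.0) = 3.878
f_A = 3.878 / 14.9 = 0.2602

0.260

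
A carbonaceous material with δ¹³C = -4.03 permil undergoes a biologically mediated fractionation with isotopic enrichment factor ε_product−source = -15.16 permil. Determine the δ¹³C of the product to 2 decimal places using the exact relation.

Exactly, δ_product = (δ_source + 1000)·(ε/1000 + 1) − 1000.
δ_product = (-4.03 + 1000) × (-15.16/1000 + 1) − 1000
δ_product = -19.129 permil

-19.13 permil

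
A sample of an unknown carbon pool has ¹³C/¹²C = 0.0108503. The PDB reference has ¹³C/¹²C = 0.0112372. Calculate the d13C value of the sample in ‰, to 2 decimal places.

d13C = (R_sample / R_standard − 1) × 1000
R_sample / R_standard = 0.0108503 / 0.0112372 = 0.965570
d13C = (0.965570 − 1) × 1000 = -34.430‰

-34.43‰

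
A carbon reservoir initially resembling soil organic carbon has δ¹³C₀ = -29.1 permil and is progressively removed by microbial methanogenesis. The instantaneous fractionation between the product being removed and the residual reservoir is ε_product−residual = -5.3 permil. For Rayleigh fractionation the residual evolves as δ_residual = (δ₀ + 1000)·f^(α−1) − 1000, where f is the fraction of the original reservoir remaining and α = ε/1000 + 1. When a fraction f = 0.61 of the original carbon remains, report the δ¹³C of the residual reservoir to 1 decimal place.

-26.6 permil

Rayleigh residual: δ_res = (δ₀ + 1000)·f^(α−1) − 1000
α = ε/1000 + 1 = 0.99470, so α − 1 = -0.00530
f^(α−1) = 0.61^(-0.00530) = 1.002623
δ_res = (-29.1 + 1000) × 1.002623 − 1000 = 973.447 − 1000 = -26.55 permil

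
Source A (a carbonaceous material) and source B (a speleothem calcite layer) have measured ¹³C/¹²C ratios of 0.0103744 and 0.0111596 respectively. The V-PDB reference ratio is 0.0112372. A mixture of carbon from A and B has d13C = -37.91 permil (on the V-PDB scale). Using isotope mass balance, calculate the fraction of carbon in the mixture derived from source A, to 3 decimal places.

0.444

δ_A = (0.0103744/0.0112372 − 1)×1000 = (0.923219 − 1)×1000 = -76.781 permil
δ_B = (0.0111596/0.0112372 − 1)×1000 = (0.993094 − 1)×1000 = -6.906 permil
f_A = (δ_mix − δ_B)/(δ_A − δ_B) = (-37.91 − (-6.906))/(-76.781 − (-6.906))
f_A = -31.004 / -69.875 = 0.4437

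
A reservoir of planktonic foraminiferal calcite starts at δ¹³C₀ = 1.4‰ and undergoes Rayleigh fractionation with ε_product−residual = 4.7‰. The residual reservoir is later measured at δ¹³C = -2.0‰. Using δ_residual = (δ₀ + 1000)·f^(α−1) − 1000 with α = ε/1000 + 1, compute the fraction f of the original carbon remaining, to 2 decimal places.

0.48

α − 1 = ε/1000 = 0.0047
(δ_res + 1000)/(δ₀ + 1000) = (-2.0 + 1000)/(1.4 + 1000) = 998.0/1001.4 = 0.996605
f = 0.996605^(1/0.0047) = exp(ln(0.996605)/0.0047) = exp(-0.00340/0.0047)
f = exp(-0.7236) = 0.4850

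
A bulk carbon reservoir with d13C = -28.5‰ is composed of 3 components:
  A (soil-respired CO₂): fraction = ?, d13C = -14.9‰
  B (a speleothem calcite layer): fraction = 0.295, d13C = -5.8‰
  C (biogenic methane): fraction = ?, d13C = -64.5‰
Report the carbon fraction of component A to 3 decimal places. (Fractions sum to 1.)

Let f_A and f_C be the unknown fractions; fractions sum to 1 so f_A + f_C = 0.705.
Mass balance: Σ fᵢ·δᵢ = δ_bulk ⇒ f_A·(-14.9) + f_C·(-64.5) = -28.5 − (-1.711) = -26.789
Substitute f_C = 0.705 − f_A:
f_A·(-14.9 − -64.5) = -26.789 − 0.705×(-64.5) = 18.683
f_A = 18.683 / 49.6 = 0.3767

0.377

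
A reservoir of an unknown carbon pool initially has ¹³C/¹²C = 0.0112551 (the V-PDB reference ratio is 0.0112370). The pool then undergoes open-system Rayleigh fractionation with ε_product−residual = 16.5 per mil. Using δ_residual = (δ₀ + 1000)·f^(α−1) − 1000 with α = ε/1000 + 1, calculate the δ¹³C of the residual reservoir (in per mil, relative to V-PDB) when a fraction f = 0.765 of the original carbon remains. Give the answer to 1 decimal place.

-2.8 per mil

δ₀ = (0.0112551/0.0112370 − 1)×1000 = (1.001611 − 1)×1000 = 1.611 per mil
α − 1 = ε/1000 = 0.0165
f^(α−1) = 0.765^(0.0165) = 0.995590
δ_res = (1.611 + 1000) × 0.995590 − 1000 = 997.193 − 1000 = -2.81 per mil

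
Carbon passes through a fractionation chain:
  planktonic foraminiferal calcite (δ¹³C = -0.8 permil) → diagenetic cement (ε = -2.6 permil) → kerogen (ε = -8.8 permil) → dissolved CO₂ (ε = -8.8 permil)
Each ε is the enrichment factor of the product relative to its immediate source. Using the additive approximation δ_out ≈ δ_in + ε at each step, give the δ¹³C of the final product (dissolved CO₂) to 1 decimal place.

-21.0 permil

step 1: δ ≈ -0.8 + (-2.6) = -3.4 permil
step 2: δ ≈ -3.4 + (-8.8) = -12.2 permil
step 3: δ ≈ -12.2 + (-8.8) = -21.0 permil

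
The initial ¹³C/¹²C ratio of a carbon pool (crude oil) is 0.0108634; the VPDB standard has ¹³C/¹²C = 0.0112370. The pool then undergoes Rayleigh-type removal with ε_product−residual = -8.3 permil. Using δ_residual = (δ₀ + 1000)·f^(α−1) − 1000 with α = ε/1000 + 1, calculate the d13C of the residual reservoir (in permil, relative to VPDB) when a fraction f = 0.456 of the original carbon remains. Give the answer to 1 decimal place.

δ₀ = (0.0108634/0.0112370 − 1)×1000 = (0.966753 − 1)×1000 = -33.247 permil
α − 1 = ε/1000 = -0.0083
f^(α−1) = 0.456^(-0.0083) = 1.006539
δ_res = (-33.247 + 1000) × 1.006539 − 1000 = 973.074 − 1000 = -26.93 permil

-26.9 permil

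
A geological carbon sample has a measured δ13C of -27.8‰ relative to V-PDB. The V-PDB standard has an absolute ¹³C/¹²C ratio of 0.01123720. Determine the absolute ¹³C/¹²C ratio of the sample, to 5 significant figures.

R_sample = R_standard × (δ13C/1000 + 1)
R_sample = 0.01123720 × (-27.8/1000 + 1) = 0.01123720 × 0.972200
R_sample = 0.0109248

0.010925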